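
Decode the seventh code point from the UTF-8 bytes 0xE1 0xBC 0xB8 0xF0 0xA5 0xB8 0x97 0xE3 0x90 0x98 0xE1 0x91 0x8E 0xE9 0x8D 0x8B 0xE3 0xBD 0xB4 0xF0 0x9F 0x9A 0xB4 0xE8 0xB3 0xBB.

U+1F6B4

Offset 0: leading byte 0xE1 = 11100001 → 3-byte char #1 = E1 BC B8.
Offset 3: leading byte 0xF0 = 11110000 → 4-byte char #2 = F0 A5 B8 97.
Offset 7: leading byte 0xE3 = 11100011 → 3-byte char #3 = E3 90 98.
Offset 10: leading byte 0xE1 = 11100001 → 3-byte char #4 = E1 91 8E.
Offset 13: leading byte 0xE9 = 11101001 → 3-byte char #5 = E9 8D 8B.
Offset 16: leading byte 0xE3 = 11100011 → 3-byte char #6 = E3 BD B4.
Offset 19: leading byte 0xF0 = 11110000 → 4-byte char #7 = F0 9F 9A B4.
Leading byte 0xF0 = 11110000 matches 11110xxx → 4-byte sequence.
Byte 1: 0xF0 = 11110000, payload 000 (3 bits).
Byte 2: 0x9F = 10011111 (10xxxxxx ✓), payload 011111.
Byte 3: 0x9A = 10011010 (10xxxxxx ✓), payload 011010.
Byte 4: 0xB4 = 10110100 (10xxxxxx ✓), payload 110100.
Concatenate: 000011111011010110100 = 0x1F6B4 (21 bits → U+1F6B4).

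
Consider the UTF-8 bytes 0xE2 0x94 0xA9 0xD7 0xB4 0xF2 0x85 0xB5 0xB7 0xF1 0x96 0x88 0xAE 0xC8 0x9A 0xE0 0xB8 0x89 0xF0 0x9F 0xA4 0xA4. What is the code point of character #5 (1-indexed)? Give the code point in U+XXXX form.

U+021A

Offset 0: leading byte 0xE2 = 11100010 → 3-byte char #1 = E2 94 A9.
Offset 3: leading byte 0xD7 = 11010111 → 2-byte char #2 = D7 B4.
Offset 5: leading byte 0xF2 = 11110010 → 4-byte char #3 = F2 85 B5 B7.
Offset 9: leading byte 0xF1 = 11110001 → 4-byte char #4 = F1 96 88 AE.
Offset 13: leading byte 0xC8 = 11001000 → 2-byte char #5 = C8 9A.
Leading byte 0xC8 = 11001000 matches 110xxxxx → 2-byte sequence.
Byte 1: 0xC8 = 11001000, payload 01000 (5 bits).
Byte 2: 0x9A = 10011010 (10xxxxxx ✓), payload 011010.
Concatenate: 01000011010 = 0x21A (11 bits → U+021A).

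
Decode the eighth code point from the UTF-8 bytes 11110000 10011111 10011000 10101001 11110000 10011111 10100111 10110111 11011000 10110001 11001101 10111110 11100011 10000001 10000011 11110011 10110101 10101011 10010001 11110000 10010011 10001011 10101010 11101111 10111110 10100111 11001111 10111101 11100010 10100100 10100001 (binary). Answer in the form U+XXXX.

U+FFA7

Offset 0: leading byte 0xF0 = 11110000 → 4-byte char #1 = F0 9F 98 A9.
Offset 4: leading byte 0xF0 = 11110000 → 4-byte char #2 = F0 9F A7 B7.
Offset 8: leading byte 0xD8 = 11011000 → 2-byte char #3 = D8 B1.
Offset 10: leading byte 0xCD = 11001101 → 2-byte char #4 = CD BE.
Offset 12: leading byte 0xE3 = 11100011 → 3-byte char #5 = E3 81 83.
Offset 15: leading byte 0xF3 = 11110011 → 4-byte char #6 = F3 B5 AB 91.
Offset 19: leading byte 0xF0 = 11110000 → 4-byte char #7 = F0 93 8B AA.
Offset 23: leading byte 0xEF = 11101111 → 3-byte char #8 = EF BE A7.
Leading byte 0xEF = 11101111 matches 1110xxxx → 3-byte sequence.
Byte 1: 0xEF = 11101111, payload 1111 (4 bits).
Byte 2: 0xBE = 10111110 (10xxxxxx ✓), payload 111110.
Byte 3: 0xA7 = 10100111 (10xxxxxx ✓), payload 100111.
Concatenate: 1111111110100111 = 0xFFA7 (16 bits → U+FFA7).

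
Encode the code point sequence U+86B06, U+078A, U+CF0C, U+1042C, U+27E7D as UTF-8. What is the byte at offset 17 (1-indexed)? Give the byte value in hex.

0xBD

1-indexed offset 17 is 0-indexed offset 16.
U+86B06 → 4-byte form F2 86 AC 86 at offsets 0–3.
U+078A → 2-byte form DE 8A at offsets 4–5.
U+CF0C → 3-byte form EC BC 8C at offsets 6–8.
U+1042C → 4-byte form F0 90 90 AC at offsets 9–12.
U+27E7D → 4-byte form F0 A7 B9 BD at offsets 13–16.
Offset 16 falls in char 5's range; it's byte 4 of F0 A7 B9 BD = 0xBD.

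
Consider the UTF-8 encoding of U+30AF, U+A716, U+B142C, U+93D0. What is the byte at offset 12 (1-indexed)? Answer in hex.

0x8F

1-indexed offset 12 is 0-indexed offset 11.
U+30AF → 3-byte form E3 82 AF at offsets 0–2.
U+A716 → 3-byte form EA 9C 96 at offsets 3–5.
U+B142C → 4-byte form F2 B1 90 AC at offsets 6–9.
U+93D0 → 3-byte form E9 8F 90 at offsets 10–12.
Offset 11 falls in char 4's range; it's byte 2 of E9 8F 90 = 0x8F.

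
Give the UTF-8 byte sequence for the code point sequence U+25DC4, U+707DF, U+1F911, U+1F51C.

U+25DC4: 4-byte form → F0 A5 B7 84.
U+707DF: 4-byte form → F1 B0 9F 9F.
U+1F911: 4-byte form → F0 9F A4 91.
U+1F51C: 4-byte form → F0 9F 94 9C.
Concatenated (16 bytes): F0 A5 B7 84 F1 B0 9F 9F F0 9F A4 91 F0 9F 94 9C.

F0 A5 B7 84 F1 B0 9F 9F F0 9F A4 91 F0 9F 94 9C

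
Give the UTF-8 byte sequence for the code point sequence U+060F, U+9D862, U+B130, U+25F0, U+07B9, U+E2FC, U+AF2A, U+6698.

U+060F: 2-byte form → D8 8F.
U+9D862: 4-byte form → F2 9D A1 A2.
U+B130: 3-byte form → EB 84 B0.
U+25F0: 3-byte form → E2 97 B0.
U+07B9: 2-byte form → DE B9.
U+E2FC: 3-byte form → EE 8B BC.
U+AF2A: 3-byte form → EA BC AA.
U+6698: 3-byte form → E6 9A 98.
Concatenated (23 bytes): D8 8F F2 9D A1 A2 EB 84 B0 E2 97 B0 DE B9 EE 8B BC EA BC AA E6 9A 98.

D8 8F F2 9D A1 A2 EB 84 B0 E2 97 B0 DE B9 EE 8B BC EA BC AA E6 9A 98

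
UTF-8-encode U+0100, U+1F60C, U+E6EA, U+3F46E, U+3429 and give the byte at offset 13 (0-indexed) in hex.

0xE3

U+0100 → 2-byte form C4 80 at offsets 0–1.
U+1F60C → 4-byte form F0 9F 98 8C at offsets 2–5.
U+E6EA → 3-byte form EE 9B AA at offsets 6–8.
U+3F46E → 4-byte form F0 BF 91 AE at offsets 9–12.
U+3429 → 3-byte form E3 90 A9 at offsets 13–15.
Offset 13 falls in char 5's range; it's byte 1 of E3 90 A9 = 0xE3.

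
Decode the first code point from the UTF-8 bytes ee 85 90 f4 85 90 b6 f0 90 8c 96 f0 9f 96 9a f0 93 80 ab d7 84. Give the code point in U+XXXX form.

Offset 0: leading byte 0xEE = 11101110 → 3-byte char #1 = EE 85 90.
Leading byte 0xEE = 11101110 matches 1110xxxx → 3-byte sequence.
Byte 1: 0xEE = 11101110, payload 1110 (4 bits).
Byte 2: 0x85 = 10000101 (10xxxxxx ✓), payload 000101.
Byte 3: 0x90 = 10010000 (10xxxxxx ✓), payload 010000.
Concatenate: 1110000101010000 = 0xE150 (16 bits → U+E150).

U+E150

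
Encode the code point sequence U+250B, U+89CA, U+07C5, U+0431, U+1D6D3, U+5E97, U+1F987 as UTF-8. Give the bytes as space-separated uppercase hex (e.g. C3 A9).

E2 94 8B E8 A7 8A DF 85 D0 B1 F0 9D 9B 93 E5 BA 97 F0 9F A6 87

U+250B: 3-byte form → E2 94 8B.
U+89CA: 3-byte form → E8 A7 8A.
U+07C5: 2-byte form → DF 85.
U+0431: 2-byte form → D0 B1.
U+1D6D3: 4-byte form → F0 9D 9B 93.
U+5E97: 3-byte form → E5 BA 97.
U+1F987: 4-byte form → F0 9F A6 87.
Concatenated (21 bytes): E2 94 8B E8 A7 8A DF 85 D0 B1 F0 9D 9B 93 E5 BA 97 F0 9F A6 87.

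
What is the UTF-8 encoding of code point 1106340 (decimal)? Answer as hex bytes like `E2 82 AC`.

F4 8E 86 A4

U+10E1A4 = 0x10E1A4 = 1106340 decimal. In range U+10000–U+10FFFF → 4-byte form: 11110xxx 10xxxxxx 10xxxxxx 10xxxxxx.
Binary (21 bits): 100001110000110100100.
Split 3+6+6+6: 100 | 001110 | 000110 | 100100.
Byte 1: 11110100 = 0xF4.
Byte 2: 10001110 = 0x8E.
Byte 3: 10000110 = 0x86.
Byte 4: 10100100 = 0xA4.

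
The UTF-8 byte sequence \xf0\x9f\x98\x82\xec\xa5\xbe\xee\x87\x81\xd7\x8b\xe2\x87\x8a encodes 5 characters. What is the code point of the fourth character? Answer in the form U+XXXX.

U+05CB

Offset 0: leading byte 0xF0 = 11110000 → 4-byte char #1 = F0 9F 98 82.
Offset 4: leading byte 0xEC = 11101100 → 3-byte char #2 = EC A5 BE.
Offset 7: leading byte 0xEE = 11101110 → 3-byte char #3 = EE 87 81.
Offset 10: leading byte 0xD7 = 11010111 → 2-byte char #4 = D7 8B.
Leading byte 0xD7 = 11010111 matches 110xxxxx → 2-byte sequence.
Byte 1: 0xD7 = 11010111, payload 10111 (5 bits).
Byte 2: 0x8B = 10001011 (10xxxxxx ✓), payload 001011.
Concatenate: 10111001011 = 0x5CB (11 bits → U+05CB).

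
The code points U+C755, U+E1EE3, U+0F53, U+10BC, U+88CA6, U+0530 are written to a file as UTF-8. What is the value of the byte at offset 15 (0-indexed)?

U+C755 → 3-byte form EC 9D 95 at offsets 0–2.
U+E1EE3 → 4-byte form F3 A1 BB A3 at offsets 3–6.
U+0F53 → 3-byte form E0 BD 93 at offsets 7–9.
U+10BC → 3-byte form E1 82 BC at offsets 10–12.
U+88CA6 → 4-byte form F2 88 B2 A6 at offsets 13–16.
Offset 15 falls in char 5's range; it's byte 3 of F2 88 B2 A6 = 0xB2.

0xB2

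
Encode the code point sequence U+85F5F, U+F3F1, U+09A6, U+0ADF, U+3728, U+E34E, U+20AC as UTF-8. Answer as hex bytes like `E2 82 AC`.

F2 85 BD 9F EF 8F B1 E0 A6 A6 E0 AB 9F E3 9C A8 EE 8D 8E E2 82 AC

U+85F5F: 4-byte form → F2 85 BD 9F.
U+F3F1: 3-byte form → EF 8F B1.
U+09A6: 3-byte form → E0 A6 A6.
U+0ADF: 3-byte form → E0 AB 9F.
U+3728: 3-byte form → E3 9C A8.
U+E34E: 3-byte form → EE 8D 8E.
U+20AC: 3-byte form → E2 82 AC.
Concatenated (22 bytes): F2 85 BD 9F EF 8F B1 E0 A6 A6 E0 AB 9F E3 9C A8 EE 8D 8E E2 82 AC.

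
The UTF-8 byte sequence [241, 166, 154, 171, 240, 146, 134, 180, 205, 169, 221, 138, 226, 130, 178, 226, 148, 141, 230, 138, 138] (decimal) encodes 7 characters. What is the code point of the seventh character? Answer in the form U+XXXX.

Offset 0: leading byte 0xF1 = 11110001 → 4-byte char #1 = F1 A6 9A AB.
Offset 4: leading byte 0xF0 = 11110000 → 4-byte char #2 = F0 92 86 B4.
Offset 8: leading byte 0xCD = 11001101 → 2-byte char #3 = CD A9.
Offset 10: leading byte 0xDD = 11011101 → 2-byte char #4 = DD 8A.
Offset 12: leading byte 0xE2 = 11100010 → 3-byte char #5 = E2 82 B2.
Offset 15: leading byte 0xE2 = 11100010 → 3-byte char #6 = E2 94 8D.
Offset 18: leading byte 0xE6 = 11100110 → 3-byte char #7 = E6 8A 8A.
Leading byte 0xE6 = 11100110 matches 1110xxxx → 3-byte sequence.
Byte 1: 0xE6 = 11100110, payload 0110 (4 bits).
Byte 2: 0x8A = 10001010 (10xxxxxx ✓), payload 001010.
Byte 3: 0x8A = 10001010 (10xxxxxx ✓), payload 001010.
Concatenate: 0110001010001010 = 0x628A (16 bits → U+628A).

U+628A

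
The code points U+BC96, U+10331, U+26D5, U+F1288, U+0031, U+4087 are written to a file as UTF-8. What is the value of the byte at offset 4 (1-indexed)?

0xF0

1-indexed offset 4 is 0-indexed offset 3.
U+BC96 → 3-byte form EB B2 96 at offsets 0–2.
U+10331 → 4-byte form F0 90 8C B1 at offsets 3–6.
Offset 3 falls in char 2's range; it's byte 1 of F0 90 8C B1 = 0xF0.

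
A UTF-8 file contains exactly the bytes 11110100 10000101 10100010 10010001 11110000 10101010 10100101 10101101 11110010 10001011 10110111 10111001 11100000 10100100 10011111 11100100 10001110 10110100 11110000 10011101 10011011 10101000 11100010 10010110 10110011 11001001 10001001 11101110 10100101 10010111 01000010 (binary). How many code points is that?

10

Byte at offset 0: 0xF4 = 11110100 → 4-byte char (#1). Advance 4.
Byte at offset 4: 0xF0 = 11110000 → 4-byte char (#2). Advance 4.
Byte at offset 8: 0xF2 = 11110010 → 4-byte char (#3). Advance 4.
Byte at offset 12: 0xE0 = 11100000 → 3-byte char (#4). Advance 3.
Byte at offset 15: 0xE4 = 11100100 → 3-byte char (#5). Advance 3.
Byte at offset 18: 0xF0 = 11110000 → 4-byte char (#6). Advance 4.
Byte at offset 22: 0xE2 = 11100010 → 3-byte char (#7). Advance 3.
Byte at offset 25: 0xC9 = 11001001 → 2-byte char (#8). Advance 2.
Byte at offset 27: 0xEE = 11101110 → 3-byte char (#9). Advance 3.
Byte at offset 30: 0x42 = 01000010 → 1-byte char (#10). Advance 1.
Reached end at offset 31 after 10 code points.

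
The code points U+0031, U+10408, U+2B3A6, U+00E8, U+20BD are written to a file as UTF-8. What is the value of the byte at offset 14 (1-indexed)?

0xBD

1-indexed offset 14 is 0-indexed offset 13.
U+0031 → 1-byte form 31 at offsets 0–0.
U+10408 → 4-byte form F0 90 90 88 at offsets 1–4.
U+2B3A6 → 4-byte form F0 AB 8E A6 at offsets 5–8.
U+00E8 → 2-byte form C3 A8 at offsets 9–10.
U+20BD → 3-byte form E2 82 BD at offsets 11–13.
Offset 13 falls in char 5's range; it's byte 3 of E2 82 BD = 0xBD.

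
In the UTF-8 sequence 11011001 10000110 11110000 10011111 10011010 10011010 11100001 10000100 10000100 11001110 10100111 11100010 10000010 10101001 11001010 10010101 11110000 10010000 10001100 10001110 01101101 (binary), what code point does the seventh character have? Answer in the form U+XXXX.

U+1030E

Offset 0: leading byte 0xD9 = 11011001 → 2-byte char #1 = D9 86.
Offset 2: leading byte 0xF0 = 11110000 → 4-byte char #2 = F0 9F 9A 9A.
Offset 6: leading byte 0xE1 = 11100001 → 3-byte char #3 = E1 84 84.
Offset 9: leading byte 0xCE = 11001110 → 2-byte char #4 = CE A7.
Offset 11: leading byte 0xE2 = 11100010 → 3-byte char #5 = E2 82 A9.
Offset 14: leading byte 0xCA = 11001010 → 2-byte char #6 = CA 95.
Offset 16: leading byte 0xF0 = 11110000 → 4-byte char #7 = F0 90 8C 8E.
Leading byte 0xF0 = 11110000 matches 11110xxx → 4-byte sequence.
Byte 1: 0xF0 = 11110000, payload 000 (3 bits).
Byte 2: 0x90 = 10010000 (10xxxxxx ✓), payload 010000.
Byte 3: 0x8C = 10001100 (10xxxxxx ✓), payload 001100.
Byte 4: 0x8E = 10001110 (10xxxxxx ✓), payload 001110.
Concatenate: 000010000001100001110 = 0x1030E (21 bits → U+1030E).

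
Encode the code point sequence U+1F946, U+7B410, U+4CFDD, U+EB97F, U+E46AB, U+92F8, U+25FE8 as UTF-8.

U+1F946: 4-byte form → F0 9F A5 86.
U+7B410: 4-byte form → F1 BB 90 90.
U+4CFDD: 4-byte form → F1 8C BF 9D.
U+EB97F: 4-byte form → F3 AB A5 BF.
U+E46AB: 4-byte form → F3 A4 9A AB.
U+92F8: 3-byte form → E9 8B B8.
U+25FE8: 4-byte form → F0 A5 BF A8.
Concatenated (27 bytes): F0 9F A5 86 F1 BB 90 90 F1 8C BF 9D F3 AB A5 BF F3 A4 9A AB E9 8B B8 F0 A5 BF A8.

F0 9F A5 86 F1 BB 90 90 F1 8C BF 9D F3 AB A5 BF F3 A4 9A AB E9 8B B8 F0 A5 BF A8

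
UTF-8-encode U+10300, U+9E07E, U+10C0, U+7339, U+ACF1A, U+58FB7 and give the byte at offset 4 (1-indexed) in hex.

0x80

1-indexed offset 4 is 0-indexed offset 3.
U+10300 → 4-byte form F0 90 8C 80 at offsets 0–3.
Offset 3 falls in char 1's range; it's byte 4 of F0 90 8C 80 = 0x80.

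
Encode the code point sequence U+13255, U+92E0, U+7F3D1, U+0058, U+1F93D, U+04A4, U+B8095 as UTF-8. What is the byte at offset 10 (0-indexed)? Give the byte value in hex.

0x91

U+13255 → 4-byte form F0 93 89 95 at offsets 0–3.
U+92E0 → 3-byte form E9 8B A0 at offsets 4–6.
U+7F3D1 → 4-byte form F1 BF 8F 91 at offsets 7–10.
Offset 10 falls in char 3's range; it's byte 4 of F1 BF 8F 91 = 0x91.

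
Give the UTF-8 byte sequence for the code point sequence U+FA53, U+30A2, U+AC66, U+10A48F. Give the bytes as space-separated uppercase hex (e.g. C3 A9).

EF A9 93 E3 82 A2 EA B1 A6 F4 8A 92 8F

U+FA53: 3-byte form → EF A9 93.
U+30A2: 3-byte form → E3 82 A2.
U+AC66: 3-byte form → EA B1 A6.
U+10A48F: 4-byte form → F4 8A 92 8F.
Concatenated (13 bytes): EF A9 93 E3 82 A2 EA B1 A6 F4 8A 92 8F.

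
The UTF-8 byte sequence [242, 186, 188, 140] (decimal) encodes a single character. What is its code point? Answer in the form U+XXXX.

U+BAF0C

Leading byte 0xF2 = 11110010 matches 11110xxx → 4-byte sequence.
Byte 1: 0xF2 = 11110010, payload 010 (3 bits).
Byte 2: 0xBA = 10111010 (10xxxxxx ✓), payload 111010.
Byte 3: 0xBC = 10111100 (10xxxxxx ✓), payload 111100.
Byte 4: 0x8C = 10001100 (10xxxxxx ✓), payload 001100.
Concatenate: 010111010111100001100 = 0xBAF0C (21 bits → U+BAF0C).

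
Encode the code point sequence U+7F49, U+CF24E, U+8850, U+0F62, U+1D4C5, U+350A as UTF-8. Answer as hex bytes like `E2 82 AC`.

E7 BD 89 F3 8F 89 8E E8 A1 90 E0 BD A2 F0 9D 93 85 E3 94 8A

U+7F49: 3-byte form → E7 BD 89.
U+CF24E: 4-byte form → F3 8F 89 8E.
U+8850: 3-byte form → E8 A1 90.
U+0F62: 3-byte form → E0 BD A2.
U+1D4C5: 4-byte form → F0 9D 93 85.
U+350A: 3-byte form → E3 94 8A.
Concatenated (20 bytes): E7 BD 89 F3 8F 89 8E E8 A1 90 E0 BD A2 F0 9D 93 85 E3 94 8A.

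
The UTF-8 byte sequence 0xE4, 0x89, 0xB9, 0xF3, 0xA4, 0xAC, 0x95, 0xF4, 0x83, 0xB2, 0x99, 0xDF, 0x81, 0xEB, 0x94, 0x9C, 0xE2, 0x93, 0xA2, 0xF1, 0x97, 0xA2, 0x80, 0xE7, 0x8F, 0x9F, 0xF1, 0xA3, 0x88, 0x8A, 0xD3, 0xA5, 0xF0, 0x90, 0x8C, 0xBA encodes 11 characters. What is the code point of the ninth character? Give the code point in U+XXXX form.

U+6320A

Offset 0: leading byte 0xE4 = 11100100 → 3-byte char #1 = E4 89 B9.
Offset 3: leading byte 0xF3 = 11110011 → 4-byte char #2 = F3 A4 AC 95.
Offset 7: leading byte 0xF4 = 11110100 → 4-byte char #3 = F4 83 B2 99.
Offset 11: leading byte 0xDF = 11011111 → 2-byte char #4 = DF 81.
Offset 13: leading byte 0xEB = 11101011 → 3-byte char #5 = EB 94 9C.
Offset 16: leading byte 0xE2 = 11100010 → 3-byte char #6 = E2 93 A2.
Offset 19: leading byte 0xF1 = 11110001 → 4-byte char #7 = F1 97 A2 80.
Offset 23: leading byte 0xE7 = 11100111 → 3-byte char #8 = E7 8F 9F.
Offset 26: leading byte 0xF1 = 11110001 → 4-byte char #9 = F1 A3 88 8A.
Leading byte 0xF1 = 11110001 matches 11110xxx → 4-byte sequence.
Byte 1: 0xF1 = 11110001, payload 001 (3 bits).
Byte 2: 0xA3 = 10100011 (10xxxxxx ✓), payload 100011.
Byte 3: 0x88 = 10001000 (10xxxxxx ✓), payload 001000.
Byte 4: 0x8A = 10001010 (10xxxxxx ✓), payload 001010.
Concatenate: 001100011001000001010 = 0x6320A (21 bits → U+6320A).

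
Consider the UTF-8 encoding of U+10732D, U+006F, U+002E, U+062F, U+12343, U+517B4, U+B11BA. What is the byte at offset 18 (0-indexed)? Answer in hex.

U+10732D → 4-byte form F4 87 8C AD at offsets 0–3.
U+006F → 1-byte form 6F at offsets 4–4.
U+002E → 1-byte form 2E at offsets 5–5.
U+062F → 2-byte form D8 AF at offsets 6–7.
U+12343 → 4-byte form F0 92 8D 83 at offsets 8–11.
U+517B4 → 4-byte form F1 91 9E B4 at offsets 12–15.
U+B11BA → 4-byte form F2 B1 86 BA at offsets 16–19.
Offset 18 falls in char 7's range; it's byte 3 of F2 B1 86 BA = 0x86.

0x86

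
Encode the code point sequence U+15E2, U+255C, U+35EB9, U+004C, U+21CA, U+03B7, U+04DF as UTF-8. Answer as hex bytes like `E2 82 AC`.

U+15E2: 3-byte form → E1 97 A2.
U+255C: 3-byte form → E2 95 9C.
U+35EB9: 4-byte form → F0 B5 BA B9.
U+004C: 1-byte form → 4C.
U+21CA: 3-byte form → E2 87 8A.
U+03B7: 2-byte form → CE B7.
U+04DF: 2-byte form → D3 9F.
Concatenated (18 bytes): E1 97 A2 E2 95 9C F0 B5 BA B9 4C E2 87 8A CE B7 D3 9F.

E1 97 A2 E2 95 9C F0 B5 BA B9 4C E2 87 8A CE B7 D3 9F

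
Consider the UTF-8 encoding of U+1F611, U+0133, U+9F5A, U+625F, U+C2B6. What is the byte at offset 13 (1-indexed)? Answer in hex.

1-indexed offset 13 is 0-indexed offset 12.
U+1F611 → 4-byte form F0 9F 98 91 at offsets 0–3.
U+0133 → 2-byte form C4 B3 at offsets 4–5.
U+9F5A → 3-byte form E9 BD 9A at offsets 6–8.
U+625F → 3-byte form E6 89 9F at offsets 9–11.
U+C2B6 → 3-byte form EC 8A B6 at offsets 12–14.
Offset 12 falls in char 5's range; it's byte 1 of EC 8A B6 = 0xEC.

0xEC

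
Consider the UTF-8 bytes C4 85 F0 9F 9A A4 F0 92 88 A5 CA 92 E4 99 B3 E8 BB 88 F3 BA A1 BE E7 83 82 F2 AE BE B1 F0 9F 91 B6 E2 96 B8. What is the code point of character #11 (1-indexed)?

U+25B8

Offset 0: leading byte 0xC4 = 11000100 → 2-byte char #1 = C4 85.
Offset 2: leading byte 0xF0 = 11110000 → 4-byte char #2 = F0 9F 9A A4.
Offset 6: leading byte 0xF0 = 11110000 → 4-byte char #3 = F0 92 88 A5.
Offset 10: leading byte 0xCA = 11001010 → 2-byte char #4 = CA 92.
Offset 12: leading byte 0xE4 = 11100100 → 3-byte char #5 = E4 99 B3.
Offset 15: leading byte 0xE8 = 11101000 → 3-byte char #6 = E8 BB 88.
Offset 18: leading byte 0xF3 = 11110011 → 4-byte char #7 = F3 BA A1 BE.
Offset 22: leading byte 0xE7 = 11100111 → 3-byte char #8 = E7 83 82.
Offset 25: leading byte 0xF2 = 11110010 → 4-byte char #9 = F2 AE BE B1.
Offset 29: leading byte 0xF0 = 11110000 → 4-byte char #10 = F0 9F 91 B6.
Offset 33: leading byte 0xE2 = 11100010 → 3-byte char #11 = E2 96 B8.
Leading byte 0xE2 = 11100010 matches 1110xxxx → 3-byte sequence.
Byte 1: 0xE2 = 11100010, payload 0010 (4 bits).
Byte 2: 0x96 = 10010110 (10xxxxxx ✓), payload 010110.
Byte 3: 0xB8 = 10111000 (10xxxxxx ✓), payload 111000.
Concatenate: 0010010110111000 = 0x25B8 (16 bits → U+25B8).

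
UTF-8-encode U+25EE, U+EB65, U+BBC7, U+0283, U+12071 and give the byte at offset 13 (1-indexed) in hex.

0x92

1-indexed offset 13 is 0-indexed offset 12.
U+25EE → 3-byte form E2 97 AE at offsets 0–2.
U+EB65 → 3-byte form EE AD A5 at offsets 3–5.
U+BBC7 → 3-byte form EB AF 87 at offsets 6–8.
U+0283 → 2-byte form CA 83 at offsets 9–10.
U+12071 → 4-byte form F0 92 81 B1 at offsets 11–14.
Offset 12 falls in char 5's range; it's byte 2 of F0 92 81 B1 = 0x92.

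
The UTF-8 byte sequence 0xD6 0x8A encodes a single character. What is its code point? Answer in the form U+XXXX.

U+058A

Leading byte 0xD6 = 11010110 matches 110xxxxx → 2-byte sequence.
Byte 1: 0xD6 = 11010110, payload 10110 (5 bits).
Byte 2: 0x8A = 10001010 (10xxxxxx ✓), payload 001010.
Concatenate: 10110001010 = 0x58A (11 bits → U+058A).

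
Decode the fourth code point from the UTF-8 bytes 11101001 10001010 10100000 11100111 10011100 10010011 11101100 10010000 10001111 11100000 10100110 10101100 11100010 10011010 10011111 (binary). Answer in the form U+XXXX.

U+09AC

Offset 0: leading byte 0xE9 = 11101001 → 3-byte char #1 = E9 8A A0.
Offset 3: leading byte 0xE7 = 11100111 → 3-byte char #2 = E7 9C 93.
Offset 6: leading byte 0xEC = 11101100 → 3-byte char #3 = EC 90 8F.
Offset 9: leading byte 0xE0 = 11100000 → 3-byte char #4 = E0 A6 AC.
Leading byte 0xE0 = 11100000 matches 1110xxxx → 3-byte sequence.
Byte 1: 0xE0 = 11100000, payload 0000 (4 bits).
Byte 2: 0xA6 = 10100110 (10xxxxxx ✓), payload 100110.
Byte 3: 0xAC = 10101100 (10xxxxxx ✓), payload 101100.
Concatenate: 0000100110101100 = 0x9AC (16 bits → U+09AC).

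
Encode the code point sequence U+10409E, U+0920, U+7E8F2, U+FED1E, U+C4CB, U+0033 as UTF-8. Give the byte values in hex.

U+10409E: 4-byte form → F4 84 82 9E.
U+0920: 3-byte form → E0 A4 A0.
U+7E8F2: 4-byte form → F1 BE A3 B2.
U+FED1E: 4-byte form → F3 BE B4 9E.
U+C4CB: 3-byte form → EC 93 8B.
U+0033: 1-byte form → 33.
Concatenated (19 bytes): F4 84 82 9E E0 A4 A0 F1 BE A3 B2 F3 BE B4 9E EC 93 8B 33.

F4 84 82 9E E0 A4 A0 F1 BE A3 B2 F3 BE B4 9E EC 93 8B 33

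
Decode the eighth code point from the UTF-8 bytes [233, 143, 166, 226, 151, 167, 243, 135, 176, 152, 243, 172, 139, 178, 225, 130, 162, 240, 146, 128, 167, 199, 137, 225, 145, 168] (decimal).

Offset 0: leading byte 0xE9 = 11101001 → 3-byte char #1 = E9 8F A6.
Offset 3: leading byte 0xE2 = 11100010 → 3-byte char #2 = E2 97 A7.
Offset 6: leading byte 0xF3 = 11110011 → 4-byte char #3 = F3 87 B0 98.
Offset 10: leading byte 0xF3 = 11110011 → 4-byte char #4 = F3 AC 8B B2.
Offset 14: leading byte 0xE1 = 11100001 → 3-byte char #5 = E1 82 A2.
Offset 17: leading byte 0xF0 = 11110000 → 4-byte char #6 = F0 92 80 A7.
Offset 21: leading byte 0xC7 = 11000111 → 2-byte char #7 = C7 89.
Offset 23: leading byte 0xE1 = 11100001 → 3-byte char #8 = E1 91 A8.
Leading byte 0xE1 = 11100001 matches 1110xxxx → 3-byte sequence.
Byte 1: 0xE1 = 11100001, payload 0001 (4 bits).
Byte 2: 0x91 = 10010001 (10xxxxxx ✓), payload 010001.
Byte 3: 0xA8 = 10101000 (10xxxxxx ✓), payload 101000.
Concatenate: 0001010001101000 = 0x1468 (16 bits → U+1468).

U+1468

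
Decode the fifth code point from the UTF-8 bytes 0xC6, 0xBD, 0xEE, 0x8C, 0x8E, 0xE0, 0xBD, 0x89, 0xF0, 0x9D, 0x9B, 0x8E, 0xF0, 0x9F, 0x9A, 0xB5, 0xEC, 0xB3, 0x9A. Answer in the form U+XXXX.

U+1F6B5

Offset 0: leading byte 0xC6 = 11000110 → 2-byte char #1 = C6 BD.
Offset 2: leading byte 0xEE = 11101110 → 3-byte char #2 = EE 8C 8E.
Offset 5: leading byte 0xE0 = 11100000 → 3-byte char #3 = E0 BD 89.
Offset 8: leading byte 0xF0 = 11110000 → 4-byte char #4 = F0 9D 9B 8E.
Offset 12: leading byte 0xF0 = 11110000 → 4-byte char #5 = F0 9F 9A B5.
Leading byte 0xF0 = 11110000 matches 11110xxx → 4-byte sequence.
Byte 1: 0xF0 = 11110000, payload 000 (3 bits).
Byte 2: 0x9F = 10011111 (10xxxxxx ✓), payload 011111.
Byte 3: 0x9A = 10011010 (10xxxxxx ✓), payload 011010.
Byte 4: 0xB5 = 10110101 (10xxxxxx ✓), payload 110101.
Concatenate: 000011111011010110101 = 0x1F6B5 (21 bits → U+1F6B5).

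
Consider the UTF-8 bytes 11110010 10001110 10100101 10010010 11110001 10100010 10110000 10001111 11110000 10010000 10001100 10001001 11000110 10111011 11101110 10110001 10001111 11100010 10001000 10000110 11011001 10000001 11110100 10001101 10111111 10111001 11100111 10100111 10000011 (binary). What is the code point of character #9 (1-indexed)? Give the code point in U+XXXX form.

U+79C3

Offset 0: leading byte 0xF2 = 11110010 → 4-byte char #1 = F2 8E A5 92.
Offset 4: leading byte 0xF1 = 11110001 → 4-byte char #2 = F1 A2 B0 8F.
Offset 8: leading byte 0xF0 = 11110000 → 4-byte char #3 = F0 90 8C 89.
Offset 12: leading byte 0xC6 = 11000110 → 2-byte char #4 = C6 BB.
Offset 14: leading byte 0xEE = 11101110 → 3-byte char #5 = EE B1 8F.
Offset 17: leading byte 0xE2 = 11100010 → 3-byte char #6 = E2 88 86.
Offset 20: leading byte 0xD9 = 11011001 → 2-byte char #7 = D9 81.
Offset 22: leading byte 0xF4 = 11110100 → 4-byte char #8 = F4 8D BF B9.
Offset 26: leading byte 0xE7 = 11100111 → 3-byte char #9 = E7 A7 83.
Leading byte 0xE7 = 11100111 matches 1110xxxx → 3-byte sequence.
Byte 1: 0xE7 = 11100111, payload 0111 (4 bits).
Byte 2: 0xA7 = 10100111 (10xxxxxx ✓), payload 100111.
Byte 3: 0x83 = 10000011 (10xxxxxx ✓), payload 000011.
Concatenate: 0111100111000011 = 0x79C3 (16 bits → U+79C3).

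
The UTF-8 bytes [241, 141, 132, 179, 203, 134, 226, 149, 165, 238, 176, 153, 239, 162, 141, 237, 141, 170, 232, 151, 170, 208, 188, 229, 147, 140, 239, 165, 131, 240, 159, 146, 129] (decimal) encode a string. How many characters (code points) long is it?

11

Byte at offset 0: 0xF1 = 11110001 → 4-byte char (#1). Advance 4.
Byte at offset 4: 0xCB = 11001011 → 2-byte char (#2). Advance 2.
Byte at offset 6: 0xE2 = 11100010 → 3-byte char (#3). Advance 3.
Byte at offset 9: 0xEE = 11101110 → 3-byte char (#4). Advance 3.
Byte at offset 12: 0xEF = 11101111 → 3-byte char (#5). Advance 3.
Byte at offset 15: 0xED = 11101101 → 3-byte char (#6). Advance 3.
Byte at offset 18: 0xE8 = 11101000 → 3-byte char (#7). Advance 3.
Byte at offset 21: 0xD0 = 11010000 → 2-byte char (#8). Advance 2.
Byte at offset 23: 0xE5 = 11100101 → 3-byte char (#9). Advance 3.
Byte at offset 26: 0xEF = 11101111 → 3-byte char (#10). Advance 3.
Byte at offset 29: 0xF0 = 11110000 → 4-byte char (#11). Advance 4.
Reached end at offset 33 after 11 code points.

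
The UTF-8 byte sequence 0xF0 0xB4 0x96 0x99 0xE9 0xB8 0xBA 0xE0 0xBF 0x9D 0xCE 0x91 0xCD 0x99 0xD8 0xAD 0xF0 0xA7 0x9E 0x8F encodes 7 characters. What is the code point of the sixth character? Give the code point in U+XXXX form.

Offset 0: leading byte 0xF0 = 11110000 → 4-byte char #1 = F0 B4 96 99.
Offset 4: leading byte 0xE9 = 11101001 → 3-byte char #2 = E9 B8 BA.
Offset 7: leading byte 0xE0 = 11100000 → 3-byte char #3 = E0 BF 9D.
Offset 10: leading byte 0xCE = 11001110 → 2-byte char #4 = CE 91.
Offset 12: leading byte 0xCD = 11001101 → 2-byte char #5 = CD 99.
Offset 14: leading byte 0xD8 = 11011000 → 2-byte char #6 = D8 AD.
Leading byte 0xD8 = 11011000 matches 110xxxxx → 2-byte sequence.
Byte 1: 0xD8 = 11011000, payload 11000 (5 bits).
Byte 2: 0xAD = 10101101 (10xxxxxx ✓), payload 101101.
Concatenate: 11000101101 = 0x62D (11 bits → U+062D).

U+062D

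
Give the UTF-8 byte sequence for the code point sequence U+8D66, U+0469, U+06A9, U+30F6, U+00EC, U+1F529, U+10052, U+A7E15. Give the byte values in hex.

E8 B5 A6 D1 A9 DA A9 E3 83 B6 C3 AC F0 9F 94 A9 F0 90 81 92 F2 A7 B8 95

U+8D66: 3-byte form → E8 B5 A6.
U+0469: 2-byte form → D1 A9.
U+06A9: 2-byte form → DA A9.
U+30F6: 3-byte form → E3 83 B6.
U+00EC: 2-byte form → C3 AC.
U+1F529: 4-byte form → F0 9F 94 A9.
U+10052: 4-byte form → F0 90 81 92.
U+A7E15: 4-byte form → F2 A7 B8 95.
Concatenated (24 bytes): E8 B5 A6 D1 A9 DA A9 E3 83 B6 C3 AC F0 9F 94 A9 F0 90 81 92 F2 A7 B8 95.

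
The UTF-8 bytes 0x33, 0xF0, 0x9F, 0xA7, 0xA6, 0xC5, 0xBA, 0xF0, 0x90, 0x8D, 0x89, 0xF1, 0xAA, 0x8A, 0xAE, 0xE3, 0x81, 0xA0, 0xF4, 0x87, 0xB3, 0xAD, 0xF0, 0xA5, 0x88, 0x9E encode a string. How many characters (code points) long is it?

Byte at offset 0: 0x33 = 00110011 → 1-byte char (#1). Advance 1.
Byte at offset 1: 0xF0 = 11110000 → 4-byte char (#2). Advance 4.
Byte at offset 5: 0xC5 = 11000101 → 2-byte char (#3). Advance 2.
Byte at offset 7: 0xF0 = 11110000 → 4-byte char (#4). Advance 4.
Byte at offset 11: 0xF1 = 11110001 → 4-byte char (#5). Advance 4.
Byte at offset 15: 0xE3 = 11100011 → 3-byte char (#6). Advance 3.
Byte at offset 18: 0xF4 = 11110100 → 4-byte char (#7). Advance 4.
Byte at offset 22: 0xF0 = 11110000 → 4-byte char (#8). Advance 4.
Reached end at offset 26 after 8 code points.

8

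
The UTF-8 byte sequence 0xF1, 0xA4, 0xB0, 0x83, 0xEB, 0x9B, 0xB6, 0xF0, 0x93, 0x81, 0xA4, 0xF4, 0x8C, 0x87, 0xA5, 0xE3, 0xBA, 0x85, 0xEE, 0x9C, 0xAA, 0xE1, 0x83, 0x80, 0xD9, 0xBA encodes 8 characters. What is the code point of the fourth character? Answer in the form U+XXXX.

U+10C1E5

Offset 0: leading byte 0xF1 = 11110001 → 4-byte char #1 = F1 A4 B0 83.
Offset 4: leading byte 0xEB = 11101011 → 3-byte char #2 = EB 9B B6.
Offset 7: leading byte 0xF0 = 11110000 → 4-byte char #3 = F0 93 81 A4.
Offset 11: leading byte 0xF4 = 11110100 → 4-byte char #4 = F4 8C 87 A5.
Leading byte 0xF4 = 11110100 matches 11110xxx → 4-byte sequence.
Byte 1: 0xF4 = 11110100, payload 100 (3 bits).
Byte 2: 0x8C = 10001100 (10xxxxxx ✓), payload 001100.
Byte 3: 0x87 = 10000111 (10xxxxxx ✓), payload 000111.
Byte 4: 0xA5 = 10100101 (10xxxxxx ✓), payload 100101.
Concatenate: 100001100000111100101 = 0x10C1E5 (21 bits → U+10C1E5).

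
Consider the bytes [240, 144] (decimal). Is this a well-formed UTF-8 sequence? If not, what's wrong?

invalid (sequence truncated)

Leading byte 0xF0 = 11110000 → 4-byte form, but only 2 bytes are present.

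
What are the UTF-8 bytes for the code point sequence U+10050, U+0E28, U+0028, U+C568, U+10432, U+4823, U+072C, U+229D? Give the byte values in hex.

U+10050: 4-byte form → F0 90 81 90.
U+0E28: 3-byte form → E0 B8 A8.
U+0028: 1-byte form → 28.
U+C568: 3-byte form → EC 95 A8.
U+10432: 4-byte form → F0 90 90 B2.
U+4823: 3-byte form → E4 A0 A3.
U+072C: 2-byte form → DC AC.
U+229D: 3-byte form → E2 8A 9D.
Concatenated (23 bytes): F0 90 81 90 E0 B8 A8 28 EC 95 A8 F0 90 90 B2 E4 A0 A3 DC AC E2 8A 9D.

F0 90 81 90 E0 B8 A8 28 EC 95 A8 F0 90 90 B2 E4 A0 A3 DC AC E2 8A 9D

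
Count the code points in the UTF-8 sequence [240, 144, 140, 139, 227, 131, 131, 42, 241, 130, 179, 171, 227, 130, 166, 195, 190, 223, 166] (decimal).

Byte at offset 0: 0xF0 = 11110000 → 4-byte char (#1). Advance 4.
Byte at offset 4: 0xE3 = 11100011 → 3-byte char (#2). Advance 3.
Byte at offset 7: 0x2A = 00101010 → 1-byte char (#3). Advance 1.
Byte at offset 8: 0xF1 = 11110001 → 4-byte char (#4). Advance 4.
Byte at offset 12: 0xE3 = 11100011 → 3-byte char (#5). Advance 3.
Byte at offset 15: 0xC3 = 11000011 → 2-byte char (#6). Advance 2.
Byte at offset 17: 0xDF = 11011111 → 2-byte char (#7). Advance 2.
Reached end at offset 19 after 7 code points.

7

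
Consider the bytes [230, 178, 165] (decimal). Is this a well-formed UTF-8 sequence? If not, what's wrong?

Leading byte 0xE6 = 11100110 → 3-byte form.
Continuation bytes 0xB2=10110010, 0xA5=10100101 all match 10xxxxxx.
Decoded value 0x6CA5 is ≥ 0x800 (shortest form) and not a surrogate.

valid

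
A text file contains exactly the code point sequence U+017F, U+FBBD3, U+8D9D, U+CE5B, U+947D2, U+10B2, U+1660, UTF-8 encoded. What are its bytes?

U+017F: 2-byte form → C5 BF.
U+FBBD3: 4-byte form → F3 BB AF 93.
U+8D9D: 3-byte form → E8 B6 9D.
U+CE5B: 3-byte form → EC B9 9B.
U+947D2: 4-byte form → F2 94 9F 92.
U+10B2: 3-byte form → E1 82 B2.
U+1660: 3-byte form → E1 99 A0.
Concatenated (22 bytes): C5 BF F3 BB AF 93 E8 B6 9D EC B9 9B F2 94 9F 92 E1 82 B2 E1 99 A0.

C5 BF F3 BB AF 93 E8 B6 9D EC B9 9B F2 94 9F 92 E1 82 B2 E1 99 A0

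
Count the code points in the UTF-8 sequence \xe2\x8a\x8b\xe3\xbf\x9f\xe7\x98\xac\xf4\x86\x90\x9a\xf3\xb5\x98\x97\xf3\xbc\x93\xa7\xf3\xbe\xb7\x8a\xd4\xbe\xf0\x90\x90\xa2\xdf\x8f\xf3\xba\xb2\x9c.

11

Byte at offset 0: 0xE2 = 11100010 → 3-byte char (#1). Advance 3.
Byte at offset 3: 0xE3 = 11100011 → 3-byte char (#2). Advance 3.
Byte at offset 6: 0xE7 = 11100111 → 3-byte char (#3). Advance 3.
Byte at offset 9: 0xF4 = 11110100 → 4-byte char (#4). Advance 4.
Byte at offset 13: 0xF3 = 11110011 → 4-byte char (#5). Advance 4.
Byte at offset 17: 0xF3 = 11110011 → 4-byte char (#6). Advance 4.
Byte at offset 21: 0xF3 = 11110011 → 4-byte char (#7). Advance 4.
Byte at offset 25: 0xD4 = 11010100 → 2-byte char (#8). Advance 2.
Byte at offset 27: 0xF0 = 11110000 → 4-byte char (#9). Advance 4.
Byte at offset 31: 0xDF = 11011111 → 2-byte char (#10). Advance 2.
Byte at offset 33: 0xF3 = 11110011 → 4-byte char (#11). Advance 4.
Reached end at offset 37 after 11 code points.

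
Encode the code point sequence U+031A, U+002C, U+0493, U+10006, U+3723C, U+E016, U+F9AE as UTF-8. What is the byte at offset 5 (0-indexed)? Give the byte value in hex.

U+031A → 2-byte form CC 9A at offsets 0–1.
U+002C → 1-byte form 2C at offsets 2–2.
U+0493 → 2-byte form D2 93 at offsets 3–4.
U+10006 → 4-byte form F0 90 80 86 at offsets 5–8.
Offset 5 falls in char 4's range; it's byte 1 of F0 90 80 86 = 0xF0.

0xF0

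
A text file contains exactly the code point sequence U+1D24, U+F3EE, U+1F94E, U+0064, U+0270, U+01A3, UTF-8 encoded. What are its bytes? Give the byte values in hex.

U+1D24: 3-byte form → E1 B4 A4.
U+F3EE: 3-byte form → EF 8F AE.
U+1F94E: 4-byte form → F0 9F A5 8E.
U+0064: 1-byte form → 64.
U+0270: 2-byte form → C9 B0.
U+01A3: 2-byte form → C6 A3.
Concatenated (15 bytes): E1 B4 A4 EF 8F AE F0 9F A5 8E 64 C9 B0 C6 A3.

E1 B4 A4 EF 8F AE F0 9F A5 8E 64 C9 B0 C6 A3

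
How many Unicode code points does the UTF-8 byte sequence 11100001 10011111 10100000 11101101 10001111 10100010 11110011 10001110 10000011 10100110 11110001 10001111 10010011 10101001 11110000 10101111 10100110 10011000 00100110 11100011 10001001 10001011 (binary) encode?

Byte at offset 0: 0xE1 = 11100001 → 3-byte char (#1). Advance 3.
Byte at offset 3: 0xED = 11101101 → 3-byte char (#2). Advance 3.
Byte at offset 6: 0xF3 = 11110011 → 4-byte char (#3). Advance 4.
Byte at offset 10: 0xF1 = 11110001 → 4-byte char (#4). Advance 4.
Byte at offset 14: 0xF0 = 11110000 → 4-byte char (#5). Advance 4.
Byte at offset 18: 0x26 = 00100110 → 1-byte char (#6). Advance 1.
Byte at offset 19: 0xE3 = 11100011 → 3-byte char (#7). Advance 3.
Reached end at offset 22 after 7 code points.

7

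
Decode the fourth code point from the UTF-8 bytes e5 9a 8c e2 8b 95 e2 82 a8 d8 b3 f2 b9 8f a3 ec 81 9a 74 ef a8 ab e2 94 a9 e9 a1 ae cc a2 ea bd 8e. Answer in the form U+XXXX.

U+0633

Offset 0: leading byte 0xE5 = 11100101 → 3-byte char #1 = E5 9A 8C.
Offset 3: leading byte 0xE2 = 11100010 → 3-byte char #2 = E2 8B 95.
Offset 6: leading byte 0xE2 = 11100010 → 3-byte char #3 = E2 82 A8.
Offset 9: leading byte 0xD8 = 11011000 → 2-byte char #4 = D8 B3.
Leading byte 0xD8 = 11011000 matches 110xxxxx → 2-byte sequence.
Byte 1: 0xD8 = 11011000, payload 11000 (5 bits).
Byte 2: 0xB3 = 10110011 (10xxxxxx ✓), payload 110011.
Concatenate: 11000110011 = 0x633 (11 bits → U+0633).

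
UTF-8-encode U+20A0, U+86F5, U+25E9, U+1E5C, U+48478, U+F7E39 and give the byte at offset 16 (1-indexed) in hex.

0xB8

1-indexed offset 16 is 0-indexed offset 15.
U+20A0 → 3-byte form E2 82 A0 at offsets 0–2.
U+86F5 → 3-byte form E8 9B B5 at offsets 3–5.
U+25E9 → 3-byte form E2 97 A9 at offsets 6–8.
U+1E5C → 3-byte form E1 B9 9C at offsets 9–11.
U+48478 → 4-byte form F1 88 91 B8 at offsets 12–15.
Offset 15 falls in char 5's range; it's byte 4 of F1 88 91 B8 = 0xB8.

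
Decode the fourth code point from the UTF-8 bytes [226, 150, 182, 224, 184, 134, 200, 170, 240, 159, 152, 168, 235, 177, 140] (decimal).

Offset 0: leading byte 0xE2 = 11100010 → 3-byte char #1 = E2 96 B6.
Offset 3: leading byte 0xE0 = 11100000 → 3-byte char #2 = E0 B8 86.
Offset 6: leading byte 0xC8 = 11001000 → 2-byte char #3 = C8 AA.
Offset 8: leading byte 0xF0 = 11110000 → 4-byte char #4 = F0 9F 98 A8.
Leading byte 0xF0 = 11110000 matches 11110xxx → 4-byte sequence.
Byte 1: 0xF0 = 11110000, payload 000 (3 bits).
Byte 2: 0x9F = 10011111 (10xxxxxx ✓), payload 011111.
Byte 3: 0x98 = 10011000 (10xxxxxx ✓), payload 011000.
Byte 4: 0xA8 = 10101000 (10xxxxxx ✓), payload 101000.
Concatenate: 000011111011000101000 = 0x1F628 (21 bits → U+1F628).

U+1F628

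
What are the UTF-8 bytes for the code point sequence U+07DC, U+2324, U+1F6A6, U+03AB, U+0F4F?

U+07DC: 2-byte form → DF 9C.
U+2324: 3-byte form → E2 8C A4.
U+1F6A6: 4-byte form → F0 9F 9A A6.
U+03AB: 2-byte form → CE AB.
U+0F4F: 3-byte form → E0 BD 8F.
Concatenated (14 bytes): DF 9C E2 8C A4 F0 9F 9A A6 CE AB E0 BD 8F.

DF 9C E2 8C A4 F0 9F 9A A6 CE AB E0 BD 8F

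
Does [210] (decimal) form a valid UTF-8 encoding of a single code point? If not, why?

invalid (sequence truncated)

Leading byte 0xD2 = 11010010 → 2-byte form, but only 1 byte is present.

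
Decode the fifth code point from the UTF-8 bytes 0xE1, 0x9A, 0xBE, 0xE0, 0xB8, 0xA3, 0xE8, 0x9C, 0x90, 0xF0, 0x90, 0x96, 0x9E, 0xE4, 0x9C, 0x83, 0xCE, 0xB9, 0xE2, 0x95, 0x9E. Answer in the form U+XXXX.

U+4703

Offset 0: leading byte 0xE1 = 11100001 → 3-byte char #1 = E1 9A BE.
Offset 3: leading byte 0xE0 = 11100000 → 3-byte char #2 = E0 B8 A3.
Offset 6: leading byte 0xE8 = 11101000 → 3-byte char #3 = E8 9C 90.
Offset 9: leading byte 0xF0 = 11110000 → 4-byte char #4 = F0 90 96 9E.
Offset 13: leading byte 0xE4 = 11100100 → 3-byte char #5 = E4 9C 83.
Leading byte 0xE4 = 11100100 matches 1110xxxx → 3-byte sequence.
Byte 1: 0xE4 = 11100100, payload 0100 (4 bits).
Byte 2: 0x9C = 10011100 (10xxxxxx ✓), payload 011100.
Byte 3: 0x83 = 10000011 (10xxxxxx ✓), payload 000011.
Concatenate: 0100011100000011 = 0x4703 (16 bits → U+4703).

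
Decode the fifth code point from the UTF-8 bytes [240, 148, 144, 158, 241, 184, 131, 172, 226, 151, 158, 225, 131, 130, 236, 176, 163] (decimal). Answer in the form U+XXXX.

U+CC23

Offset 0: leading byte 0xF0 = 11110000 → 4-byte char #1 = F0 94 90 9E.
Offset 4: leading byte 0xF1 = 11110001 → 4-byte char #2 = F1 B8 83 AC.
Offset 8: leading byte 0xE2 = 11100010 → 3-byte char #3 = E2 97 9E.
Offset 11: leading byte 0xE1 = 11100001 → 3-byte char #4 = E1 83 82.
Offset 14: leading byte 0xEC = 11101100 → 3-byte char #5 = EC B0 A3.
Leading byte 0xEC = 11101100 matches 1110xxxx → 3-byte sequence.
Byte 1: 0xEC = 11101100, payload 1100 (4 bits).
Byte 2: 0xB0 = 10110000 (10xxxxxx ✓), payload 110000.
Byte 3: 0xA3 = 10100011 (10xxxxxx ✓), payload 100011.
Concatenate: 1100110000100011 = 0xCC23 (16 bits → U+CC23).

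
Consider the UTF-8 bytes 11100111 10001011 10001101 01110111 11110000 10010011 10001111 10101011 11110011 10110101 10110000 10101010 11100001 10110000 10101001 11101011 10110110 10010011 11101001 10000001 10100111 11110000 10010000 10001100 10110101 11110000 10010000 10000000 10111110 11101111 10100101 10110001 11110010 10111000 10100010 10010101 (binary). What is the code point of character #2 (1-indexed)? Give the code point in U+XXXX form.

Offset 0: leading byte 0xE7 = 11100111 → 3-byte char #1 = E7 8B 8D.
Offset 3: leading byte 0x77 = 01110111 → 1-byte char #2 = 77.
Leading byte 0x77 = 01110111 matches 0xxxxxxx → 1-byte sequence.
Byte 1: 0x77 = 01110111, payload 1110111 (7 bits).
Concatenate: 1110111 = 0x77 (7 bits → U+0077).

U+0077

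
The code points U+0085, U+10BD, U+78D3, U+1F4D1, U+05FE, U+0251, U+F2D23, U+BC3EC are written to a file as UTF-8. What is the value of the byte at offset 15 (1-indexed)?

1-indexed offset 15 is 0-indexed offset 14.
U+0085 → 2-byte form C2 85 at offsets 0–1.
U+10BD → 3-byte form E1 82 BD at offsets 2–4.
U+78D3 → 3-byte form E7 A3 93 at offsets 5–7.
U+1F4D1 → 4-byte form F0 9F 93 91 at offsets 8–11.
U+05FE → 2-byte form D7 BE at offsets 12–13.
U+0251 → 2-byte form C9 91 at offsets 14–15.
Offset 14 falls in char 6's range; it's byte 1 of C9 91 = 0xC9.

0xC9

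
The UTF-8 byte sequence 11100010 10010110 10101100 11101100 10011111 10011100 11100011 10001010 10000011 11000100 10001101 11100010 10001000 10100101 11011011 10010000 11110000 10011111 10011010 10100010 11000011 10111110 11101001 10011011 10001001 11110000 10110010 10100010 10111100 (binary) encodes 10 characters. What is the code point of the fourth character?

Offset 0: leading byte 0xE2 = 11100010 → 3-byte char #1 = E2 96 AC.
Offset 3: leading byte 0xEC = 11101100 → 3-byte char #2 = EC 9F 9C.
Offset 6: leading byte 0xE3 = 11100011 → 3-byte char #3 = E3 8A 83.
Offset 9: leading byte 0xC4 = 11000100 → 2-byte char #4 = C4 8D.
Leading byte 0xC4 = 11000100 matches 110xxxxx → 2-byte sequence.
Byte 1: 0xC4 = 11000100, payload 00100 (5 bits).
Byte 2: 0x8D = 10001101 (10xxxxxx ✓), payload 001101.
Concatenate: 00100001101 = 0x10D (11 bits → U+010D).

U+010D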